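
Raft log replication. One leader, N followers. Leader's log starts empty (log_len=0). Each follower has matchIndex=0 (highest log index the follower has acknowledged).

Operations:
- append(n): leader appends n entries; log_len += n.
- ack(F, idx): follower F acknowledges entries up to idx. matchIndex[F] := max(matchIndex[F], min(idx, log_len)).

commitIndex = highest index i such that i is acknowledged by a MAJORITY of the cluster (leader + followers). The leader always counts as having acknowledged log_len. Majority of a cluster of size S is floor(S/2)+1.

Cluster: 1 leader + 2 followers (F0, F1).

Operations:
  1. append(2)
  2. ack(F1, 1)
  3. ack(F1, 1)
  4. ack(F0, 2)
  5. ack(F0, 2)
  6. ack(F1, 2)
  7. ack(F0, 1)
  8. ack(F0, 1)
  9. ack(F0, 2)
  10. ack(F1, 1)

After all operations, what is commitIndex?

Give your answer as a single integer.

Answer: 2

Derivation:
Op 1: append 2 -> log_len=2
Op 2: F1 acks idx 1 -> match: F0=0 F1=1; commitIndex=1
Op 3: F1 acks idx 1 -> match: F0=0 F1=1; commitIndex=1
Op 4: F0 acks idx 2 -> match: F0=2 F1=1; commitIndex=2
Op 5: F0 acks idx 2 -> match: F0=2 F1=1; commitIndex=2
Op 6: F1 acks idx 2 -> match: F0=2 F1=2; commitIndex=2
Op 7: F0 acks idx 1 -> match: F0=2 F1=2; commitIndex=2
Op 8: F0 acks idx 1 -> match: F0=2 F1=2; commitIndex=2
Op 9: F0 acks idx 2 -> match: F0=2 F1=2; commitIndex=2
Op 10: F1 acks idx 1 -> match: F0=2 F1=2; commitIndex=2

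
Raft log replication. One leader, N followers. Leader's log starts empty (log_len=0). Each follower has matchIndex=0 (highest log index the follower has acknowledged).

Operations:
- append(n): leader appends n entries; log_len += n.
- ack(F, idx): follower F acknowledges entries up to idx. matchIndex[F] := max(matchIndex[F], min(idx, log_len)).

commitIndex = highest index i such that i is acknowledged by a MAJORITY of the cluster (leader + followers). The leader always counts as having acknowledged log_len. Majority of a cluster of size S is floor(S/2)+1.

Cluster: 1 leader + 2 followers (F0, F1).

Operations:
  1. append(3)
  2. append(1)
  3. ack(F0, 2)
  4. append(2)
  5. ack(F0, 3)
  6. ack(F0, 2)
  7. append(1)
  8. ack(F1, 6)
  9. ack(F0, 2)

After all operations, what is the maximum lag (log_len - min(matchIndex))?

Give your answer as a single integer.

Op 1: append 3 -> log_len=3
Op 2: append 1 -> log_len=4
Op 3: F0 acks idx 2 -> match: F0=2 F1=0; commitIndex=2
Op 4: append 2 -> log_len=6
Op 5: F0 acks idx 3 -> match: F0=3 F1=0; commitIndex=3
Op 6: F0 acks idx 2 -> match: F0=3 F1=0; commitIndex=3
Op 7: append 1 -> log_len=7
Op 8: F1 acks idx 6 -> match: F0=3 F1=6; commitIndex=6
Op 9: F0 acks idx 2 -> match: F0=3 F1=6; commitIndex=6

Answer: 4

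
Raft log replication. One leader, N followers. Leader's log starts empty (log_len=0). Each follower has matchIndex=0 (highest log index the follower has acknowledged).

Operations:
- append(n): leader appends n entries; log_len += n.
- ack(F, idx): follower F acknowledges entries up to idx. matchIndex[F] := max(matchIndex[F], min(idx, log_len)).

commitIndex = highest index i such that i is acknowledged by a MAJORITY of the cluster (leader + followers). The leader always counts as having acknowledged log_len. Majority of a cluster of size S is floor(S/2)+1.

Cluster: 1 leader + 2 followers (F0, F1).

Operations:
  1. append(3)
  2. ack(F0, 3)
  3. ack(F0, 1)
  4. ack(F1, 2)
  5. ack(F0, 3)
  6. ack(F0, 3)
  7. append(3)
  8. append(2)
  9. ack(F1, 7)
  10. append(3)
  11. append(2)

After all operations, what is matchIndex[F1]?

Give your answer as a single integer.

Op 1: append 3 -> log_len=3
Op 2: F0 acks idx 3 -> match: F0=3 F1=0; commitIndex=3
Op 3: F0 acks idx 1 -> match: F0=3 F1=0; commitIndex=3
Op 4: F1 acks idx 2 -> match: F0=3 F1=2; commitIndex=3
Op 5: F0 acks idx 3 -> match: F0=3 F1=2; commitIndex=3
Op 6: F0 acks idx 3 -> match: F0=3 F1=2; commitIndex=3
Op 7: append 3 -> log_len=6
Op 8: append 2 -> log_len=8
Op 9: F1 acks idx 7 -> match: F0=3 F1=7; commitIndex=7
Op 10: append 3 -> log_len=11
Op 11: append 2 -> log_len=13

Answer: 7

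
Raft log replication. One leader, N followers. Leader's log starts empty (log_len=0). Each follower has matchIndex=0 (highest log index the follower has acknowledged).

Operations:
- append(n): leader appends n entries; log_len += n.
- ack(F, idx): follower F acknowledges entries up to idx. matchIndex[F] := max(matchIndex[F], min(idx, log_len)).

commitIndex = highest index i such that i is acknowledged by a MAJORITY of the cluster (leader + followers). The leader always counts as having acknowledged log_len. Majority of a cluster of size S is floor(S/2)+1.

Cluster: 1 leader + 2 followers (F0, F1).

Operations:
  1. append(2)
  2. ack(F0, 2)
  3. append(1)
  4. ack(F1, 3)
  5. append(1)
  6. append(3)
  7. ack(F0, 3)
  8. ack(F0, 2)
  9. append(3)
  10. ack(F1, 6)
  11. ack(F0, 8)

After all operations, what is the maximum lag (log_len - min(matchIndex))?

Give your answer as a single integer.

Answer: 4

Derivation:
Op 1: append 2 -> log_len=2
Op 2: F0 acks idx 2 -> match: F0=2 F1=0; commitIndex=2
Op 3: append 1 -> log_len=3
Op 4: F1 acks idx 3 -> match: F0=2 F1=3; commitIndex=3
Op 5: append 1 -> log_len=4
Op 6: append 3 -> log_len=7
Op 7: F0 acks idx 3 -> match: F0=3 F1=3; commitIndex=3
Op 8: F0 acks idx 2 -> match: F0=3 F1=3; commitIndex=3
Op 9: append 3 -> log_len=10
Op 10: F1 acks idx 6 -> match: F0=3 F1=6; commitIndex=6
Op 11: F0 acks idx 8 -> match: F0=8 F1=6; commitIndex=8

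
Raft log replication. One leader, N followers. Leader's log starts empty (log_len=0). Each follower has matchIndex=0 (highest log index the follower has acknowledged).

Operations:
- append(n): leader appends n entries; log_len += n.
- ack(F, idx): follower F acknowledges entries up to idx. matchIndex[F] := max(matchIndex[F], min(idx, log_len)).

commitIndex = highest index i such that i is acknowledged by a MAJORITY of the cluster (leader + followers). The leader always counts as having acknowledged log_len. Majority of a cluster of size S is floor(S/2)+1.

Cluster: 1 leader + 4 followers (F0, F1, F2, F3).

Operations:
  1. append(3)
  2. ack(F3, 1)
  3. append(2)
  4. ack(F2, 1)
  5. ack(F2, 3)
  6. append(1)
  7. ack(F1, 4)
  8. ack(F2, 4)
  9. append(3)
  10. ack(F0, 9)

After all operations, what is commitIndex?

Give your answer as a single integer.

Op 1: append 3 -> log_len=3
Op 2: F3 acks idx 1 -> match: F0=0 F1=0 F2=0 F3=1; commitIndex=0
Op 3: append 2 -> log_len=5
Op 4: F2 acks idx 1 -> match: F0=0 F1=0 F2=1 F3=1; commitIndex=1
Op 5: F2 acks idx 3 -> match: F0=0 F1=0 F2=3 F3=1; commitIndex=1
Op 6: append 1 -> log_len=6
Op 7: F1 acks idx 4 -> match: F0=0 F1=4 F2=3 F3=1; commitIndex=3
Op 8: F2 acks idx 4 -> match: F0=0 F1=4 F2=4 F3=1; commitIndex=4
Op 9: append 3 -> log_len=9
Op 10: F0 acks idx 9 -> match: F0=9 F1=4 F2=4 F3=1; commitIndex=4

Answer: 4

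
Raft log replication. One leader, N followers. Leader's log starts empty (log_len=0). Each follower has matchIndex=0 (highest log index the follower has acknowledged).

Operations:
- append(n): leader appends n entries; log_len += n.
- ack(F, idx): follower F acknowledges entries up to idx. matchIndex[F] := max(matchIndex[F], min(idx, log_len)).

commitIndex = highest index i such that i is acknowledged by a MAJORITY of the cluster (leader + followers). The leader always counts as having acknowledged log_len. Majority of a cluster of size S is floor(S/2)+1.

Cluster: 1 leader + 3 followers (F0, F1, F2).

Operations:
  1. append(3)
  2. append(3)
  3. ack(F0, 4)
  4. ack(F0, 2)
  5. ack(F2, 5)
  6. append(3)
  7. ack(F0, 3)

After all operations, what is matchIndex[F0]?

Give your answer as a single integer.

Op 1: append 3 -> log_len=3
Op 2: append 3 -> log_len=6
Op 3: F0 acks idx 4 -> match: F0=4 F1=0 F2=0; commitIndex=0
Op 4: F0 acks idx 2 -> match: F0=4 F1=0 F2=0; commitIndex=0
Op 5: F2 acks idx 5 -> match: F0=4 F1=0 F2=5; commitIndex=4
Op 6: append 3 -> log_len=9
Op 7: F0 acks idx 3 -> match: F0=4 F1=0 F2=5; commitIndex=4

Answer: 4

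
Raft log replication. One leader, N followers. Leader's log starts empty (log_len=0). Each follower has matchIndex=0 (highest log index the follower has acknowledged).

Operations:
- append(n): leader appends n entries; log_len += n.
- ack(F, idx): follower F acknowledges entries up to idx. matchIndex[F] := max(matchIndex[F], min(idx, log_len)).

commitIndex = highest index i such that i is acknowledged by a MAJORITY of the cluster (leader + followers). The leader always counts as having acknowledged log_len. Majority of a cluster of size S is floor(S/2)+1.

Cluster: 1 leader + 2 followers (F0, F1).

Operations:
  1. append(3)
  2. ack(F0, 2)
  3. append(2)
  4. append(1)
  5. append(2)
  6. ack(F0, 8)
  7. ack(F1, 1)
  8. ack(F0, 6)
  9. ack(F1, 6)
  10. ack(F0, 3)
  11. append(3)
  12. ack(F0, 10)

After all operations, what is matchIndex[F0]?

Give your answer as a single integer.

Op 1: append 3 -> log_len=3
Op 2: F0 acks idx 2 -> match: F0=2 F1=0; commitIndex=2
Op 3: append 2 -> log_len=5
Op 4: append 1 -> log_len=6
Op 5: append 2 -> log_len=8
Op 6: F0 acks idx 8 -> match: F0=8 F1=0; commitIndex=8
Op 7: F1 acks idx 1 -> match: F0=8 F1=1; commitIndex=8
Op 8: F0 acks idx 6 -> match: F0=8 F1=1; commitIndex=8
Op 9: F1 acks idx 6 -> match: F0=8 F1=6; commitIndex=8
Op 10: F0 acks idx 3 -> match: F0=8 F1=6; commitIndex=8
Op 11: append 3 -> log_len=11
Op 12: F0 acks idx 10 -> match: F0=10 F1=6; commitIndex=10

Answer: 10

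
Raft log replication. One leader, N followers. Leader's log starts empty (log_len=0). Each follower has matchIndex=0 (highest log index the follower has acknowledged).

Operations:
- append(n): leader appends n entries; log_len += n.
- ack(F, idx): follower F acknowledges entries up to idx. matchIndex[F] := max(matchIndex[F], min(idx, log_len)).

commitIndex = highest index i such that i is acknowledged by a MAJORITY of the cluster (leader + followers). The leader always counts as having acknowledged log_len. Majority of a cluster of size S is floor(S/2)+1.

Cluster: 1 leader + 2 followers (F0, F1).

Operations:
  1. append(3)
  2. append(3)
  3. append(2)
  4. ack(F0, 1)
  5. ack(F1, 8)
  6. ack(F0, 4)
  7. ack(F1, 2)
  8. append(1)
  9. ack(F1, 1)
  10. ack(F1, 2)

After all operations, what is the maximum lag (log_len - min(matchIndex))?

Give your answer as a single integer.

Answer: 5

Derivation:
Op 1: append 3 -> log_len=3
Op 2: append 3 -> log_len=6
Op 3: append 2 -> log_len=8
Op 4: F0 acks idx 1 -> match: F0=1 F1=0; commitIndex=1
Op 5: F1 acks idx 8 -> match: F0=1 F1=8; commitIndex=8
Op 6: F0 acks idx 4 -> match: F0=4 F1=8; commitIndex=8
Op 7: F1 acks idx 2 -> match: F0=4 F1=8; commitIndex=8
Op 8: append 1 -> log_len=9
Op 9: F1 acks idx 1 -> match: F0=4 F1=8; commitIndex=8
Op 10: F1 acks idx 2 -> match: F0=4 F1=8; commitIndex=8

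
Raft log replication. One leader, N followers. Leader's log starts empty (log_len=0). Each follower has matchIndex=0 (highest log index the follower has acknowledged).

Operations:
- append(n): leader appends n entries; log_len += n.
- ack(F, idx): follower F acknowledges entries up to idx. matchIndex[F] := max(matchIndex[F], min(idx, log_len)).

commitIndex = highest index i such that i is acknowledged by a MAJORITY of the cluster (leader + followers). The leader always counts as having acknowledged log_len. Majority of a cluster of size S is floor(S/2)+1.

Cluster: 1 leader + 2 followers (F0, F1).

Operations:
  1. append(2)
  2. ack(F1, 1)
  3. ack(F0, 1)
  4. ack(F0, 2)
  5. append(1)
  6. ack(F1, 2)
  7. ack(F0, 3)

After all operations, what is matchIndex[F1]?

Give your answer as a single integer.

Answer: 2

Derivation:
Op 1: append 2 -> log_len=2
Op 2: F1 acks idx 1 -> match: F0=0 F1=1; commitIndex=1
Op 3: F0 acks idx 1 -> match: F0=1 F1=1; commitIndex=1
Op 4: F0 acks idx 2 -> match: F0=2 F1=1; commitIndex=2
Op 5: append 1 -> log_len=3
Op 6: F1 acks idx 2 -> match: F0=2 F1=2; commitIndex=2
Op 7: F0 acks idx 3 -> match: F0=3 F1=2; commitIndex=3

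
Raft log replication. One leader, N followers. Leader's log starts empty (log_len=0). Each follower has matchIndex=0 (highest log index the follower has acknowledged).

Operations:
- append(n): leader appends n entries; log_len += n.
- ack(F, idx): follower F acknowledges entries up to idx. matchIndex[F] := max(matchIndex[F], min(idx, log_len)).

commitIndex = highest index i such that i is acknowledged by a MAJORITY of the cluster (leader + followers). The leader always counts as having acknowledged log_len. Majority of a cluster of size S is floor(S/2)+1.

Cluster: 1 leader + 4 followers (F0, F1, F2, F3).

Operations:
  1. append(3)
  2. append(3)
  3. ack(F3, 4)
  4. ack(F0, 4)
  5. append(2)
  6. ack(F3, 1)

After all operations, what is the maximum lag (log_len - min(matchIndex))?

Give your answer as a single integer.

Answer: 8

Derivation:
Op 1: append 3 -> log_len=3
Op 2: append 3 -> log_len=6
Op 3: F3 acks idx 4 -> match: F0=0 F1=0 F2=0 F3=4; commitIndex=0
Op 4: F0 acks idx 4 -> match: F0=4 F1=0 F2=0 F3=4; commitIndex=4
Op 5: append 2 -> log_len=8
Op 6: F3 acks idx 1 -> match: F0=4 F1=0 F2=0 F3=4; commitIndex=4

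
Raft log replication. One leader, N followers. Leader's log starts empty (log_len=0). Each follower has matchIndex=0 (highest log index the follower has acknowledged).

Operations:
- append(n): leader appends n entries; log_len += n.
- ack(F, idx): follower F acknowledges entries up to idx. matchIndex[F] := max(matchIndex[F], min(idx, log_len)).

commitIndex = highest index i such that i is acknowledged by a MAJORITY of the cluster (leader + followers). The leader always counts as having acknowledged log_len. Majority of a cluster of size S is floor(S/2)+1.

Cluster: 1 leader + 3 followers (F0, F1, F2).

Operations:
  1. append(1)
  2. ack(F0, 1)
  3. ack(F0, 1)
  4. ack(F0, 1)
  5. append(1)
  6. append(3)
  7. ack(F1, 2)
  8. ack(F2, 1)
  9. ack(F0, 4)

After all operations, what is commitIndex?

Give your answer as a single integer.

Op 1: append 1 -> log_len=1
Op 2: F0 acks idx 1 -> match: F0=1 F1=0 F2=0; commitIndex=0
Op 3: F0 acks idx 1 -> match: F0=1 F1=0 F2=0; commitIndex=0
Op 4: F0 acks idx 1 -> match: F0=1 F1=0 F2=0; commitIndex=0
Op 5: append 1 -> log_len=2
Op 6: append 3 -> log_len=5
Op 7: F1 acks idx 2 -> match: F0=1 F1=2 F2=0; commitIndex=1
Op 8: F2 acks idx 1 -> match: F0=1 F1=2 F2=1; commitIndex=1
Op 9: F0 acks idx 4 -> match: F0=4 F1=2 F2=1; commitIndex=2

Answer: 2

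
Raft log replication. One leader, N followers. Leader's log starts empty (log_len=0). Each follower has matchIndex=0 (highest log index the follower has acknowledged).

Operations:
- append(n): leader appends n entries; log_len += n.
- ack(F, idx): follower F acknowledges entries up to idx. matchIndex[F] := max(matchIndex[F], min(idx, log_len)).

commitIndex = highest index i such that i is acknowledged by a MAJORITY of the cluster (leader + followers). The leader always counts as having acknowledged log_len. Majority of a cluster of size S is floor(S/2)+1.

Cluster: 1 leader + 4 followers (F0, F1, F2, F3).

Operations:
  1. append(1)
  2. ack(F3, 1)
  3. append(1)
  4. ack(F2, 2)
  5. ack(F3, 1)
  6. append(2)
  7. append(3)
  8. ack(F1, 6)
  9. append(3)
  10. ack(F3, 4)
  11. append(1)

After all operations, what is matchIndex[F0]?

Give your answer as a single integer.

Op 1: append 1 -> log_len=1
Op 2: F3 acks idx 1 -> match: F0=0 F1=0 F2=0 F3=1; commitIndex=0
Op 3: append 1 -> log_len=2
Op 4: F2 acks idx 2 -> match: F0=0 F1=0 F2=2 F3=1; commitIndex=1
Op 5: F3 acks idx 1 -> match: F0=0 F1=0 F2=2 F3=1; commitIndex=1
Op 6: append 2 -> log_len=4
Op 7: append 3 -> log_len=7
Op 8: F1 acks idx 6 -> match: F0=0 F1=6 F2=2 F3=1; commitIndex=2
Op 9: append 3 -> log_len=10
Op 10: F3 acks idx 4 -> match: F0=0 F1=6 F2=2 F3=4; commitIndex=4
Op 11: append 1 -> log_len=11

Answer: 0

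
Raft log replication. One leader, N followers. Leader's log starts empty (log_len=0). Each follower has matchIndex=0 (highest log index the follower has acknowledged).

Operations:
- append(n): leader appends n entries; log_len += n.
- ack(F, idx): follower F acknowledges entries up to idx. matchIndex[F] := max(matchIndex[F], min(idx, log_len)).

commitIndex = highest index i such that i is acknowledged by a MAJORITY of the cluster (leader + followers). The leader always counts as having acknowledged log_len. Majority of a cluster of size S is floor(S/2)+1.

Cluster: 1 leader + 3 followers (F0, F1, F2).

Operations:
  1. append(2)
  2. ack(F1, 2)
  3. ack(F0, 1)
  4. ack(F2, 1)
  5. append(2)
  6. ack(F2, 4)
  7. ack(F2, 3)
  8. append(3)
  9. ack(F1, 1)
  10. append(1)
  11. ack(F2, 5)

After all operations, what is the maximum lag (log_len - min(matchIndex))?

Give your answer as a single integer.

Op 1: append 2 -> log_len=2
Op 2: F1 acks idx 2 -> match: F0=0 F1=2 F2=0; commitIndex=0
Op 3: F0 acks idx 1 -> match: F0=1 F1=2 F2=0; commitIndex=1
Op 4: F2 acks idx 1 -> match: F0=1 F1=2 F2=1; commitIndex=1
Op 5: append 2 -> log_len=4
Op 6: F2 acks idx 4 -> match: F0=1 F1=2 F2=4; commitIndex=2
Op 7: F2 acks idx 3 -> match: F0=1 F1=2 F2=4; commitIndex=2
Op 8: append 3 -> log_len=7
Op 9: F1 acks idx 1 -> match: F0=1 F1=2 F2=4; commitIndex=2
Op 10: append 1 -> log_len=8
Op 11: F2 acks idx 5 -> match: F0=1 F1=2 F2=5; commitIndex=2

Answer: 7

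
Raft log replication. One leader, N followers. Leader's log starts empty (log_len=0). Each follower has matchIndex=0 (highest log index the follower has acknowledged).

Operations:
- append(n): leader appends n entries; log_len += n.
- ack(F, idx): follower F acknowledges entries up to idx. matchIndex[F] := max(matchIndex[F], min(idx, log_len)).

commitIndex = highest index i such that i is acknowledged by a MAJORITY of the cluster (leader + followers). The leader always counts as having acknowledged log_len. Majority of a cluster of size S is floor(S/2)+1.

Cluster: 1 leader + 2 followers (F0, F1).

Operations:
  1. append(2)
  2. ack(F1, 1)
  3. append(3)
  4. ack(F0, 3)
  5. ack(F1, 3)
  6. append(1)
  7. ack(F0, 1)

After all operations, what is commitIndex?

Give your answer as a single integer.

Answer: 3

Derivation:
Op 1: append 2 -> log_len=2
Op 2: F1 acks idx 1 -> match: F0=0 F1=1; commitIndex=1
Op 3: append 3 -> log_len=5
Op 4: F0 acks idx 3 -> match: F0=3 F1=1; commitIndex=3
Op 5: F1 acks idx 3 -> match: F0=3 F1=3; commitIndex=3
Op 6: append 1 -> log_len=6
Op 7: F0 acks idx 1 -> match: F0=3 F1=3; commitIndex=3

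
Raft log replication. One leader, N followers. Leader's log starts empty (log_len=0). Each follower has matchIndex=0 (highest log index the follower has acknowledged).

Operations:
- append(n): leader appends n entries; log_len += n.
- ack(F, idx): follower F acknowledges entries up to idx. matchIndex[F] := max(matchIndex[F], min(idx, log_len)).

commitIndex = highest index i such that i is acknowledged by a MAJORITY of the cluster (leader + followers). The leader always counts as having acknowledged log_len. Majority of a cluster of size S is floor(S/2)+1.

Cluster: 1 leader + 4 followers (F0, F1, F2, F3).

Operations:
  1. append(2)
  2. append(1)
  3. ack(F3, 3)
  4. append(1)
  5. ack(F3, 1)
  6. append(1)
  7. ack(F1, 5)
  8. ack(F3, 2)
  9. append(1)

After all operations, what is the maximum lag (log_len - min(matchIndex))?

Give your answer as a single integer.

Op 1: append 2 -> log_len=2
Op 2: append 1 -> log_len=3
Op 3: F3 acks idx 3 -> match: F0=0 F1=0 F2=0 F3=3; commitIndex=0
Op 4: append 1 -> log_len=4
Op 5: F3 acks idx 1 -> match: F0=0 F1=0 F2=0 F3=3; commitIndex=0
Op 6: append 1 -> log_len=5
Op 7: F1 acks idx 5 -> match: F0=0 F1=5 F2=0 F3=3; commitIndex=3
Op 8: F3 acks idx 2 -> match: F0=0 F1=5 F2=0 F3=3; commitIndex=3
Op 9: append 1 -> log_len=6

Answer: 6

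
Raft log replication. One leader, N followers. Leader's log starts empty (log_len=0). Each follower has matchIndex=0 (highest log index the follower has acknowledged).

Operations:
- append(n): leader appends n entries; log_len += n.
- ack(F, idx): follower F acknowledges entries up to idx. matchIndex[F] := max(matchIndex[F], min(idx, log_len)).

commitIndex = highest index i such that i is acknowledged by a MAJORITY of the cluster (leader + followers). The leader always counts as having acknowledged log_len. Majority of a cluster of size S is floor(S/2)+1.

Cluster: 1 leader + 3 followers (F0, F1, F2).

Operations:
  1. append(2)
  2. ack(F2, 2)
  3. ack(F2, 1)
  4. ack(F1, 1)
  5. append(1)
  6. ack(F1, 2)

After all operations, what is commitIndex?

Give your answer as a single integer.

Answer: 2

Derivation:
Op 1: append 2 -> log_len=2
Op 2: F2 acks idx 2 -> match: F0=0 F1=0 F2=2; commitIndex=0
Op 3: F2 acks idx 1 -> match: F0=0 F1=0 F2=2; commitIndex=0
Op 4: F1 acks idx 1 -> match: F0=0 F1=1 F2=2; commitIndex=1
Op 5: append 1 -> log_len=3
Op 6: F1 acks idx 2 -> match: F0=0 F1=2 F2=2; commitIndex=2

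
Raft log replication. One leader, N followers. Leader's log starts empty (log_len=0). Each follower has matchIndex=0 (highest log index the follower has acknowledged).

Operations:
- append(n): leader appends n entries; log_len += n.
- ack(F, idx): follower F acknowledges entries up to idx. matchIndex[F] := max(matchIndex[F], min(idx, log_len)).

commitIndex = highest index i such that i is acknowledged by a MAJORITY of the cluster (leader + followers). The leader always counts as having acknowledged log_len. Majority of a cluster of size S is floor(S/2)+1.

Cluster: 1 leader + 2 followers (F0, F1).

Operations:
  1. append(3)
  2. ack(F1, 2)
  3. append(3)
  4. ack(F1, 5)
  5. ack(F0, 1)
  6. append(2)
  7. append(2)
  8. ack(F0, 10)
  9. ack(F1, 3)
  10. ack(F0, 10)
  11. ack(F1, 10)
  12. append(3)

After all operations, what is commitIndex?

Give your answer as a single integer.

Op 1: append 3 -> log_len=3
Op 2: F1 acks idx 2 -> match: F0=0 F1=2; commitIndex=2
Op 3: append 3 -> log_len=6
Op 4: F1 acks idx 5 -> match: F0=0 F1=5; commitIndex=5
Op 5: F0 acks idx 1 -> match: F0=1 F1=5; commitIndex=5
Op 6: append 2 -> log_len=8
Op 7: append 2 -> log_len=10
Op 8: F0 acks idx 10 -> match: F0=10 F1=5; commitIndex=10
Op 9: F1 acks idx 3 -> match: F0=10 F1=5; commitIndex=10
Op 10: F0 acks idx 10 -> match: F0=10 F1=5; commitIndex=10
Op 11: F1 acks idx 10 -> match: F0=10 F1=10; commitIndex=10
Op 12: append 3 -> log_len=13

Answer: 10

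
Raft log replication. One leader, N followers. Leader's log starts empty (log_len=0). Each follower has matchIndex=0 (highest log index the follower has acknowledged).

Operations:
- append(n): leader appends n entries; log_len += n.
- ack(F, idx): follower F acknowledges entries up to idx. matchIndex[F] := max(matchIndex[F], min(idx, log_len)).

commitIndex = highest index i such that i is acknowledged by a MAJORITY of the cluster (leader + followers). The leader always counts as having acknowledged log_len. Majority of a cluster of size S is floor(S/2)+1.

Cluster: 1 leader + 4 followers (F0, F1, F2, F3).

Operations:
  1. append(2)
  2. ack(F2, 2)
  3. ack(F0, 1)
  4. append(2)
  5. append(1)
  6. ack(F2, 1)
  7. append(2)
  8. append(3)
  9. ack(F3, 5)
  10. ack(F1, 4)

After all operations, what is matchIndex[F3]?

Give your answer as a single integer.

Op 1: append 2 -> log_len=2
Op 2: F2 acks idx 2 -> match: F0=0 F1=0 F2=2 F3=0; commitIndex=0
Op 3: F0 acks idx 1 -> match: F0=1 F1=0 F2=2 F3=0; commitIndex=1
Op 4: append 2 -> log_len=4
Op 5: append 1 -> log_len=5
Op 6: F2 acks idx 1 -> match: F0=1 F1=0 F2=2 F3=0; commitIndex=1
Op 7: append 2 -> log_len=7
Op 8: append 3 -> log_len=10
Op 9: F3 acks idx 5 -> match: F0=1 F1=0 F2=2 F3=5; commitIndex=2
Op 10: F1 acks idx 4 -> match: F0=1 F1=4 F2=2 F3=5; commitIndex=4

Answer: 5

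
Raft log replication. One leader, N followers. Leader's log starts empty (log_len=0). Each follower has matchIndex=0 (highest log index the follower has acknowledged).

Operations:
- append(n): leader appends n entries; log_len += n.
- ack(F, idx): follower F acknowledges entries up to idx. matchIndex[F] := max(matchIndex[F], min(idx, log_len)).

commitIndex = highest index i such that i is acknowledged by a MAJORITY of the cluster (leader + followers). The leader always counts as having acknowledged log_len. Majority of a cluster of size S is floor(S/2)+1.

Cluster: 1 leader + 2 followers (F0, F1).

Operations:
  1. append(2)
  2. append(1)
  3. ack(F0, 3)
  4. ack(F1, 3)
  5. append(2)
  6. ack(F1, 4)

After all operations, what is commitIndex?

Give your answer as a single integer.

Answer: 4

Derivation:
Op 1: append 2 -> log_len=2
Op 2: append 1 -> log_len=3
Op 3: F0 acks idx 3 -> match: F0=3 F1=0; commitIndex=3
Op 4: F1 acks idx 3 -> match: F0=3 F1=3; commitIndex=3
Op 5: append 2 -> log_len=5
Op 6: F1 acks idx 4 -> match: F0=3 F1=4; commitIndex=4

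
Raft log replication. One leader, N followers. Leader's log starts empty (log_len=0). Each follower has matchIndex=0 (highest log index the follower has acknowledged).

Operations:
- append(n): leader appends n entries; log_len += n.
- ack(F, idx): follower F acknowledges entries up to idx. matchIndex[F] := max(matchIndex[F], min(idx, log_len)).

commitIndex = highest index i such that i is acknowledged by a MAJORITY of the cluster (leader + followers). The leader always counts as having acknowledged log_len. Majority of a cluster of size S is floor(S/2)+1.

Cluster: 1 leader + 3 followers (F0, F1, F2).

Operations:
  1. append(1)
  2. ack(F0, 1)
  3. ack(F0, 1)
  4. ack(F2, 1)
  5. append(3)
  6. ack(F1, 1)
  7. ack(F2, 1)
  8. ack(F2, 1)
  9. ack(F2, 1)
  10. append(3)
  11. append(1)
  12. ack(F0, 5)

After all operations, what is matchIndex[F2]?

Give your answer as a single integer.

Op 1: append 1 -> log_len=1
Op 2: F0 acks idx 1 -> match: F0=1 F1=0 F2=0; commitIndex=0
Op 3: F0 acks idx 1 -> match: F0=1 F1=0 F2=0; commitIndex=0
Op 4: F2 acks idx 1 -> match: F0=1 F1=0 F2=1; commitIndex=1
Op 5: append 3 -> log_len=4
Op 6: F1 acks idx 1 -> match: F0=1 F1=1 F2=1; commitIndex=1
Op 7: F2 acks idx 1 -> match: F0=1 F1=1 F2=1; commitIndex=1
Op 8: F2 acks idx 1 -> match: F0=1 F1=1 F2=1; commitIndex=1
Op 9: F2 acks idx 1 -> match: F0=1 F1=1 F2=1; commitIndex=1
Op 10: append 3 -> log_len=7
Op 11: append 1 -> log_len=8
Op 12: F0 acks idx 5 -> match: F0=5 F1=1 F2=1; commitIndex=1

Answer: 1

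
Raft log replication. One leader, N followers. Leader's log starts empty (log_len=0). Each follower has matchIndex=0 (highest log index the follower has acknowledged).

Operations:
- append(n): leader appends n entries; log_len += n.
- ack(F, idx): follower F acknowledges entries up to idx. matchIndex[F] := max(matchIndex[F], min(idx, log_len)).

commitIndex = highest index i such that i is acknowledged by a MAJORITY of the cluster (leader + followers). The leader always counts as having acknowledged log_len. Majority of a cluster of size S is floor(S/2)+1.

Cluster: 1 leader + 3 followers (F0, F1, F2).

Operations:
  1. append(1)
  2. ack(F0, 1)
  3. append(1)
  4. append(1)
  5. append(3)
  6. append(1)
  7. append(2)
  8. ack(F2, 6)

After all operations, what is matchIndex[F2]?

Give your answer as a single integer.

Op 1: append 1 -> log_len=1
Op 2: F0 acks idx 1 -> match: F0=1 F1=0 F2=0; commitIndex=0
Op 3: append 1 -> log_len=2
Op 4: append 1 -> log_len=3
Op 5: append 3 -> log_len=6
Op 6: append 1 -> log_len=7
Op 7: append 2 -> log_len=9
Op 8: F2 acks idx 6 -> match: F0=1 F1=0 F2=6; commitIndex=1

Answer: 6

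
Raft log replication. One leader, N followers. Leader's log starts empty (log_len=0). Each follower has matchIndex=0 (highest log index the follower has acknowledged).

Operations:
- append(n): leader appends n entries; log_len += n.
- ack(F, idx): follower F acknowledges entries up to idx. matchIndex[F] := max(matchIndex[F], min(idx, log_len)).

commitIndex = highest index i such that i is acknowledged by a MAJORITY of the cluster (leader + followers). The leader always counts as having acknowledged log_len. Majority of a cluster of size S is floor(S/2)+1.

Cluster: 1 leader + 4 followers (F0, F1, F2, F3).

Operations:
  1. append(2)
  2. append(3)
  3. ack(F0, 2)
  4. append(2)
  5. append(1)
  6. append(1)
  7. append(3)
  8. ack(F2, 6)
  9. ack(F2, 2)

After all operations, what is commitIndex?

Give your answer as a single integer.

Op 1: append 2 -> log_len=2
Op 2: append 3 -> log_len=5
Op 3: F0 acks idx 2 -> match: F0=2 F1=0 F2=0 F3=0; commitIndex=0
Op 4: append 2 -> log_len=7
Op 5: append 1 -> log_len=8
Op 6: append 1 -> log_len=9
Op 7: append 3 -> log_len=12
Op 8: F2 acks idx 6 -> match: F0=2 F1=0 F2=6 F3=0; commitIndex=2
Op 9: F2 acks idx 2 -> match: F0=2 F1=0 F2=6 F3=0; commitIndex=2

Answer: 2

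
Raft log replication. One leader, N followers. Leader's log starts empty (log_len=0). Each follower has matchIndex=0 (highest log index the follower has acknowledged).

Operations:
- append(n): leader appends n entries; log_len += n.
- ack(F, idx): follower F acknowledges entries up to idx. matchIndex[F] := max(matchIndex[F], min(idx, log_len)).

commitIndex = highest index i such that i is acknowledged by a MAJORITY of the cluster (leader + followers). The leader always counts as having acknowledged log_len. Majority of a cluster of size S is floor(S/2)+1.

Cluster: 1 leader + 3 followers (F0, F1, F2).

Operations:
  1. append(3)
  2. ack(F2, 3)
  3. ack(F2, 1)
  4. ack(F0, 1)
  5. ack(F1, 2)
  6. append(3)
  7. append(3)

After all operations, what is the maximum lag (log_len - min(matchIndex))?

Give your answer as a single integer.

Op 1: append 3 -> log_len=3
Op 2: F2 acks idx 3 -> match: F0=0 F1=0 F2=3; commitIndex=0
Op 3: F2 acks idx 1 -> match: F0=0 F1=0 F2=3; commitIndex=0
Op 4: F0 acks idx 1 -> match: F0=1 F1=0 F2=3; commitIndex=1
Op 5: F1 acks idx 2 -> match: F0=1 F1=2 F2=3; commitIndex=2
Op 6: append 3 -> log_len=6
Op 7: append 3 -> log_len=9

Answer: 8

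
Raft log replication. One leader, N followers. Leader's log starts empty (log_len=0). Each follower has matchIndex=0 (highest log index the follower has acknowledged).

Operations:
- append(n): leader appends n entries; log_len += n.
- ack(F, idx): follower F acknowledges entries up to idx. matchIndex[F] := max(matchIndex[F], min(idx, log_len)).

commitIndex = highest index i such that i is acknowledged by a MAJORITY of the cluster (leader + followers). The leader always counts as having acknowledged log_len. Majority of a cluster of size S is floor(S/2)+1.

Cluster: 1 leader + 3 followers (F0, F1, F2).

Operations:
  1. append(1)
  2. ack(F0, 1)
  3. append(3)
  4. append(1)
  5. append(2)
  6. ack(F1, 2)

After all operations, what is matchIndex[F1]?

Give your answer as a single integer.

Op 1: append 1 -> log_len=1
Op 2: F0 acks idx 1 -> match: F0=1 F1=0 F2=0; commitIndex=0
Op 3: append 3 -> log_len=4
Op 4: append 1 -> log_len=5
Op 5: append 2 -> log_len=7
Op 6: F1 acks idx 2 -> match: F0=1 F1=2 F2=0; commitIndex=1

Answer: 2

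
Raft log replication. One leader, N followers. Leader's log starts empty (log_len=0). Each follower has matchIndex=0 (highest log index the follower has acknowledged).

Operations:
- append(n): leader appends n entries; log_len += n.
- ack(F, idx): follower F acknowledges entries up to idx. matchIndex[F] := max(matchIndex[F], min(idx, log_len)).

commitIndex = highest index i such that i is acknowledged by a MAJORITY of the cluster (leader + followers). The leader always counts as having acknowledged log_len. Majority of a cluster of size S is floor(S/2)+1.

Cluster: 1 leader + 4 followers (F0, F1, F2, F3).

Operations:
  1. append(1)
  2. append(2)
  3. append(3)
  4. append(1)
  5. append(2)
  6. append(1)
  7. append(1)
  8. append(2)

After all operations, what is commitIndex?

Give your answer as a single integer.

Op 1: append 1 -> log_len=1
Op 2: append 2 -> log_len=3
Op 3: append 3 -> log_len=6
Op 4: append 1 -> log_len=7
Op 5: append 2 -> log_len=9
Op 6: append 1 -> log_len=10
Op 7: append 1 -> log_len=11
Op 8: append 2 -> log_len=13

Answer: 0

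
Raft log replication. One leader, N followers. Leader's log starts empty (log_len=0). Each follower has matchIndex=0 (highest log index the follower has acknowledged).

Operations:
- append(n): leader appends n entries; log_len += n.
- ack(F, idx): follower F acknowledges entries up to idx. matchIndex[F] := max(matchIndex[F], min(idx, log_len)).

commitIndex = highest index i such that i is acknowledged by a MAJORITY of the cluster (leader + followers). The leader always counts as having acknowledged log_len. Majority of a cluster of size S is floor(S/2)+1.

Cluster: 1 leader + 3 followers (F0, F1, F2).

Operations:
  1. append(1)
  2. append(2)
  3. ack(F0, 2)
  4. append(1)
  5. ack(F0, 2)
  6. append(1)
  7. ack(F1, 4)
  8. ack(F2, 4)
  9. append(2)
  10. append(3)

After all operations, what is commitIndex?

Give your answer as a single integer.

Op 1: append 1 -> log_len=1
Op 2: append 2 -> log_len=3
Op 3: F0 acks idx 2 -> match: F0=2 F1=0 F2=0; commitIndex=0
Op 4: append 1 -> log_len=4
Op 5: F0 acks idx 2 -> match: F0=2 F1=0 F2=0; commitIndex=0
Op 6: append 1 -> log_len=5
Op 7: F1 acks idx 4 -> match: F0=2 F1=4 F2=0; commitIndex=2
Op 8: F2 acks idx 4 -> match: F0=2 F1=4 F2=4; commitIndex=4
Op 9: append 2 -> log_len=7
Op 10: append 3 -> log_len=10

Answer: 4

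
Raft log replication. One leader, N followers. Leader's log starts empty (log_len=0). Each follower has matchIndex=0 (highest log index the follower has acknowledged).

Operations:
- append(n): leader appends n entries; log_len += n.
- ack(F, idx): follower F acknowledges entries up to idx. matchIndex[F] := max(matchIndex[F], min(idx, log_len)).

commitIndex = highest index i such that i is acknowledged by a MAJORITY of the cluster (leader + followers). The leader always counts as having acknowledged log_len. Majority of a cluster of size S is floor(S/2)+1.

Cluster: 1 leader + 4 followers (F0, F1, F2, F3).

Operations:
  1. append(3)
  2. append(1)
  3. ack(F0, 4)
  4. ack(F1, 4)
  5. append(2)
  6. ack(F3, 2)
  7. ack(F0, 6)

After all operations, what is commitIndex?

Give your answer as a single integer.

Op 1: append 3 -> log_len=3
Op 2: append 1 -> log_len=4
Op 3: F0 acks idx 4 -> match: F0=4 F1=0 F2=0 F3=0; commitIndex=0
Op 4: F1 acks idx 4 -> match: F0=4 F1=4 F2=0 F3=0; commitIndex=4
Op 5: append 2 -> log_len=6
Op 6: F3 acks idx 2 -> match: F0=4 F1=4 F2=0 F3=2; commitIndex=4
Op 7: F0 acks idx 6 -> match: F0=6 F1=4 F2=0 F3=2; commitIndex=4

Answer: 4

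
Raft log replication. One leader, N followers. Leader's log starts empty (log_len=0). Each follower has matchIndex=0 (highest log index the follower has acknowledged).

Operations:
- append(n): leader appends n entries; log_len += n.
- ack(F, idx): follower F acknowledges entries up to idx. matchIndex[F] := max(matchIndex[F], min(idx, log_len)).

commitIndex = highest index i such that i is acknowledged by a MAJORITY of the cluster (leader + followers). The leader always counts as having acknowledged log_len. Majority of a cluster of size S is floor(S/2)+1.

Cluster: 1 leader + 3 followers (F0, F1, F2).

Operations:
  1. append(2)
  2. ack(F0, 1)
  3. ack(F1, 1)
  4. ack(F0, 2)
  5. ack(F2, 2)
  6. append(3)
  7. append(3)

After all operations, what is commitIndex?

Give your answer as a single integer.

Answer: 2

Derivation:
Op 1: append 2 -> log_len=2
Op 2: F0 acks idx 1 -> match: F0=1 F1=0 F2=0; commitIndex=0
Op 3: F1 acks idx 1 -> match: F0=1 F1=1 F2=0; commitIndex=1
Op 4: F0 acks idx 2 -> match: F0=2 F1=1 F2=0; commitIndex=1
Op 5: F2 acks idx 2 -> match: F0=2 F1=1 F2=2; commitIndex=2
Op 6: append 3 -> log_len=5
Op 7: append 3 -> log_len=8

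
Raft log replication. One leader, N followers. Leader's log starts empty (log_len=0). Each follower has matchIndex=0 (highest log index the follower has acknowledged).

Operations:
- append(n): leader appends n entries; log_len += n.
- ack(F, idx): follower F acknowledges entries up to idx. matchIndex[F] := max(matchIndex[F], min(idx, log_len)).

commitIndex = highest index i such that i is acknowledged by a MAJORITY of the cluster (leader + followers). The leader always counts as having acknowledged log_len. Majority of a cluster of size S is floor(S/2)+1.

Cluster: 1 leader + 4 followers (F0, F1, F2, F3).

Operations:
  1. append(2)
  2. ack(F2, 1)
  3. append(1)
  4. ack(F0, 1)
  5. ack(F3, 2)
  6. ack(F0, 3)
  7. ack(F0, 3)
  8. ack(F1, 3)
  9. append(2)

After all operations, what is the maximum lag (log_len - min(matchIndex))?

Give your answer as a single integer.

Op 1: append 2 -> log_len=2
Op 2: F2 acks idx 1 -> match: F0=0 F1=0 F2=1 F3=0; commitIndex=0
Op 3: append 1 -> log_len=3
Op 4: F0 acks idx 1 -> match: F0=1 F1=0 F2=1 F3=0; commitIndex=1
Op 5: F3 acks idx 2 -> match: F0=1 F1=0 F2=1 F3=2; commitIndex=1
Op 6: F0 acks idx 3 -> match: F0=3 F1=0 F2=1 F3=2; commitIndex=2
Op 7: F0 acks idx 3 -> match: F0=3 F1=0 F2=1 F3=2; commitIndex=2
Op 8: F1 acks idx 3 -> match: F0=3 F1=3 F2=1 F3=2; commitIndex=3
Op 9: append 2 -> log_len=5

Answer: 4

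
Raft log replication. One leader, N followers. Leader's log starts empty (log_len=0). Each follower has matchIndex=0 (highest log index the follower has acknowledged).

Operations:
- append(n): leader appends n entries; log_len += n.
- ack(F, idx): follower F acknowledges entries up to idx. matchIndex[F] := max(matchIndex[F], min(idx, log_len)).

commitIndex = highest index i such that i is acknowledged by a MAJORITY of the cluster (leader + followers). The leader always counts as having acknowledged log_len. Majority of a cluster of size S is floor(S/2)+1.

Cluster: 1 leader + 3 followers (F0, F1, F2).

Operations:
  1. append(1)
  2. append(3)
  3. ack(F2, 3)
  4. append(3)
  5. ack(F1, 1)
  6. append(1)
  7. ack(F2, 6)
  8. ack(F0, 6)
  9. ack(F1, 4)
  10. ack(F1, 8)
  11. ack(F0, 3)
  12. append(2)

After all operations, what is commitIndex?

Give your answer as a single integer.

Op 1: append 1 -> log_len=1
Op 2: append 3 -> log_len=4
Op 3: F2 acks idx 3 -> match: F0=0 F1=0 F2=3; commitIndex=0
Op 4: append 3 -> log_len=7
Op 5: F1 acks idx 1 -> match: F0=0 F1=1 F2=3; commitIndex=1
Op 6: append 1 -> log_len=8
Op 7: F2 acks idx 6 -> match: F0=0 F1=1 F2=6; commitIndex=1
Op 8: F0 acks idx 6 -> match: F0=6 F1=1 F2=6; commitIndex=6
Op 9: F1 acks idx 4 -> match: F0=6 F1=4 F2=6; commitIndex=6
Op 10: F1 acks idx 8 -> match: F0=6 F1=8 F2=6; commitIndex=6
Op 11: F0 acks idx 3 -> match: F0=6 F1=8 F2=6; commitIndex=6
Op 12: append 2 -> log_len=10

Answer: 6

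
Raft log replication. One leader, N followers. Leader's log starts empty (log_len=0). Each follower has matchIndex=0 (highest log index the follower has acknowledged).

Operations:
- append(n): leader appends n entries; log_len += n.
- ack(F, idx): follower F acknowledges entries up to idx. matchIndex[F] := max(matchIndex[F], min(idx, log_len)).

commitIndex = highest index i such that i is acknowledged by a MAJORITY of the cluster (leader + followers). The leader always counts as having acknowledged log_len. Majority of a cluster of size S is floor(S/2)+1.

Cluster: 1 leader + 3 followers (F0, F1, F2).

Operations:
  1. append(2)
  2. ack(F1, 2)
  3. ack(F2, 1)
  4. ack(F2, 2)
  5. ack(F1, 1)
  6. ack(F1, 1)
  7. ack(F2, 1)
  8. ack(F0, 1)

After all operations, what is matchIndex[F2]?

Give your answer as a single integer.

Op 1: append 2 -> log_len=2
Op 2: F1 acks idx 2 -> match: F0=0 F1=2 F2=0; commitIndex=0
Op 3: F2 acks idx 1 -> match: F0=0 F1=2 F2=1; commitIndex=1
Op 4: F2 acks idx 2 -> match: F0=0 F1=2 F2=2; commitIndex=2
Op 5: F1 acks idx 1 -> match: F0=0 F1=2 F2=2; commitIndex=2
Op 6: F1 acks idx 1 -> match: F0=0 F1=2 F2=2; commitIndex=2
Op 7: F2 acks idx 1 -> match: F0=0 F1=2 F2=2; commitIndex=2
Op 8: F0 acks idx 1 -> match: F0=1 F1=2 F2=2; commitIndex=2

Answer: 2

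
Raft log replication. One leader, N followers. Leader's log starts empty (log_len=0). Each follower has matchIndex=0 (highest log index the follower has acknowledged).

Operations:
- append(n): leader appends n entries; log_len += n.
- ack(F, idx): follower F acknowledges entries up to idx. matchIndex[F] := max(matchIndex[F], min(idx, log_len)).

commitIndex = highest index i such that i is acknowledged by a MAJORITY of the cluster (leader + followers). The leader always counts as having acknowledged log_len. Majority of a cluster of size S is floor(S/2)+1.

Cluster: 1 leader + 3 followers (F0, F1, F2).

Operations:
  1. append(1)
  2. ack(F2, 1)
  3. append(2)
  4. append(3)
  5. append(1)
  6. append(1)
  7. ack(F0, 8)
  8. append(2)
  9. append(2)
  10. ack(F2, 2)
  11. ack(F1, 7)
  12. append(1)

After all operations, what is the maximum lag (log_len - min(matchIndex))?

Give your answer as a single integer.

Op 1: append 1 -> log_len=1
Op 2: F2 acks idx 1 -> match: F0=0 F1=0 F2=1; commitIndex=0
Op 3: append 2 -> log_len=3
Op 4: append 3 -> log_len=6
Op 5: append 1 -> log_len=7
Op 6: append 1 -> log_len=8
Op 7: F0 acks idx 8 -> match: F0=8 F1=0 F2=1; commitIndex=1
Op 8: append 2 -> log_len=10
Op 9: append 2 -> log_len=12
Op 10: F2 acks idx 2 -> match: F0=8 F1=0 F2=2; commitIndex=2
Op 11: F1 acks idx 7 -> match: F0=8 F1=7 F2=2; commitIndex=7
Op 12: append 1 -> log_len=13

Answer: 11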